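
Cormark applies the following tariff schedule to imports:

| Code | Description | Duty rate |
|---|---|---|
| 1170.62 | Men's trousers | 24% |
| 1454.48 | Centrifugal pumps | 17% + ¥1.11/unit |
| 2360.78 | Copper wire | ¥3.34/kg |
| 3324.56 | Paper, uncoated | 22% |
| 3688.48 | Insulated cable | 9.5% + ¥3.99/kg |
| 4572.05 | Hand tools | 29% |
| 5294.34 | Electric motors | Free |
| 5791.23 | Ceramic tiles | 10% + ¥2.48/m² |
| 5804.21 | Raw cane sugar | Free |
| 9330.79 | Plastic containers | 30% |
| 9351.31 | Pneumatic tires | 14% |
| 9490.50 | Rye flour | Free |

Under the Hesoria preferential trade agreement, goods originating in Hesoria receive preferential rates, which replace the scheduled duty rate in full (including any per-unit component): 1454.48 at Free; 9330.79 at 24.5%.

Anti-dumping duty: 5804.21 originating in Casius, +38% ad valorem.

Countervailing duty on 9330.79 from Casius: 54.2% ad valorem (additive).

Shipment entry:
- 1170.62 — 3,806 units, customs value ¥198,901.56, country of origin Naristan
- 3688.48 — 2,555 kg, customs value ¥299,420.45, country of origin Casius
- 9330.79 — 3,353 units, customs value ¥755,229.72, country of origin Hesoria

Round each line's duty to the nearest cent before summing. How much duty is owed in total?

¥271,407.04

Line 1 (1170.62, Naristan, 3,806 units, ¥198,901.56):
Base rate for 1170.62 is 24%.
Duty = ¥198,901.56 × 24% = ¥47,736.37.
Line 2 (3688.48, Casius, 2,555 kg, ¥299,420.45):
Base rate for 3688.48 is 9.5% + ¥3.99/kg.
Duty = ¥299,420.45 × 9.5% + 2,555 × ¥3.99 = ¥38,639.39.
Line 3 (9330.79, Hesoria, 3,353 units, ¥755,229.72):
Base rate for 9330.79 is 30%.
Origin Hesoria qualifies under the Cormark–Hesoria agreement and 9330.79 is covered: preferential rate 24.5% applies instead.
The additional-duty order on 9330.79 targets Casius, not Hesoria; it does not apply.
Duty = ¥755,229.72 × 24.5% = ¥185,031.28.
Total = ¥47,736.37 + ¥38,639.39 + ¥185,031.28 = ¥271,407.04.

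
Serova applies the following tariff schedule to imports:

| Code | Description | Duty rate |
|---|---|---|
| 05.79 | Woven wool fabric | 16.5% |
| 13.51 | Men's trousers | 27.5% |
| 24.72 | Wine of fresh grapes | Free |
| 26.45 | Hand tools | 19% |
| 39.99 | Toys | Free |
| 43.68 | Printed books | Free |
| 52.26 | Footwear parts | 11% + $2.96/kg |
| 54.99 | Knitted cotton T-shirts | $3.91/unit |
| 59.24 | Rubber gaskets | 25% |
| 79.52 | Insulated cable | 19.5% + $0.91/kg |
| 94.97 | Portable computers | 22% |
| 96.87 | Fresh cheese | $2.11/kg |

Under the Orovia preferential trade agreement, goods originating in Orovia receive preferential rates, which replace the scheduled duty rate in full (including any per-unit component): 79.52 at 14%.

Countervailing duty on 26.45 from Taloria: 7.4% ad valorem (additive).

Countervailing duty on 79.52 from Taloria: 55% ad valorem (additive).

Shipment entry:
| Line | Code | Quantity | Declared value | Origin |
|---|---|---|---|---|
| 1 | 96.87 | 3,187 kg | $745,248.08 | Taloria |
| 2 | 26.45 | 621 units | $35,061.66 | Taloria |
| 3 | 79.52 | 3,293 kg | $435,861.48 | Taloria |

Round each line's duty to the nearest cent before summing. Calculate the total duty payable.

$343,694.28

Line 1 (96.87, Taloria, 3,187 kg, $745,248.08):
Base rate for 96.87 is $2.11/kg.
Duty = 3,187 × $2.11 = $6,724.57.
Line 2 (26.45, Taloria, 621 units, $35,061.66):
Base rate for 26.45 is 19%.
Additional duty on 26.45 from Taloria: +7.4%. Applied ad valorem rate: 19% + 7.4% = 26.4%.
Duty = $35,061.66 × 26.4% = $9,256.28.
Line 3 (79.52, Taloria, 3,293 kg, $435,861.48):
Base rate for 79.52 is 19.5% + $0.91/kg.
79.52 has an FTA preferential rate, but origin Taloria is not Orovia; base rate stands.
Additional duty on 79.52 from Taloria: +55%. Applied ad valorem rate: 19.5% + 55% = 74.5%.
Duty = $435,861.48 × 74.5% + 3,293 × $0.91 = $327,713.43.
Total = $6,724.57 + $9,256.28 + $327,713.43 = $343,694.28.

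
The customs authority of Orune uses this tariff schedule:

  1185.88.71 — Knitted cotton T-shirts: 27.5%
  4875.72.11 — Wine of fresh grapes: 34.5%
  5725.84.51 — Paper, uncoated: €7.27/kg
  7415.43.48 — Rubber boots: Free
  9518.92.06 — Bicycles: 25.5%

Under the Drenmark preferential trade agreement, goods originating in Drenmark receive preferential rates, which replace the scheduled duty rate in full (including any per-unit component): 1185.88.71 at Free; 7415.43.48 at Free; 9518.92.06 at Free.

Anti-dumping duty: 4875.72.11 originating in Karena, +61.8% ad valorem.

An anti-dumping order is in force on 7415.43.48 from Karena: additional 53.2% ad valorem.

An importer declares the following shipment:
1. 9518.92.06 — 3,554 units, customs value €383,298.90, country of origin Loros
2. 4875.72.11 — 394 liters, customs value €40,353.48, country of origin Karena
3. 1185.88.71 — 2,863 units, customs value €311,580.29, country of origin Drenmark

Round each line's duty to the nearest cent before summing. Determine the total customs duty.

€136,601.62

Line 1 (9518.92.06, Loros, 3,554 units, €383,298.90):
Base rate for 9518.92.06 is 25.5%.
9518.92.06 has an FTA preferential rate, but origin Loros is not Drenmark; base rate stands.
Duty = €383,298.90 × 25.5% = €97,741.22.
Line 2 (4875.72.11, Karena, 394 liters, €40,353.48):
Base rate for 4875.72.11 is 34.5%.
Additional duty on 4875.72.11 from Karena: +61.8%. Applied ad valorem rate: 34.5% + 61.8% = 96.3%.
Duty = €40,353.48 × 96.3% = €38,860.40.
Line 3 (1185.88.71, Drenmark, 2,863 units, €311,580.29):
Base rate for 1185.88.71 is 27.5%.
Origin Drenmark qualifies under the Orune–Drenmark agreement and 1185.88.71 is covered: preferential rate Free applies instead.
Duty = €311,580.29 × 0% = €0.00.
Total = €97,741.22 + €38,860.40 + €0.00 = €136,601.62.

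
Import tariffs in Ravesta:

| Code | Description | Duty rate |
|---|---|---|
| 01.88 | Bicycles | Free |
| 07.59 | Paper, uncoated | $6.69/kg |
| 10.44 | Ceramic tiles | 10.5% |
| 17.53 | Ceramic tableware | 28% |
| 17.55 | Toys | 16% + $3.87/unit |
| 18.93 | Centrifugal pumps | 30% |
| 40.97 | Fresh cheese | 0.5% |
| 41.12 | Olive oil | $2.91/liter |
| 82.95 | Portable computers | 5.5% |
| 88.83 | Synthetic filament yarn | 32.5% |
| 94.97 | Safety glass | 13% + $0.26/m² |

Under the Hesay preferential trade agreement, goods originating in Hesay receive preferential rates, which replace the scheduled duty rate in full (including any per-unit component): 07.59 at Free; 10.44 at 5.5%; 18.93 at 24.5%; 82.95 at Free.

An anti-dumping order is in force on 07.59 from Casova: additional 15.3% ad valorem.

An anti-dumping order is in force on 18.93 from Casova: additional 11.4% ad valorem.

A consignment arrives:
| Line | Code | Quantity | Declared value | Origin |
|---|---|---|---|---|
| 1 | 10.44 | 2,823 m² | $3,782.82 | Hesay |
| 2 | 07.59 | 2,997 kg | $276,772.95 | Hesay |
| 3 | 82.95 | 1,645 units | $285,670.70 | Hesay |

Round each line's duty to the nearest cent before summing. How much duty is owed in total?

$208.06

Line 1 (10.44, Hesay, 2,823 m², $3,782.82):
Base rate for 10.44 is 10.5%.
Origin Hesay qualifies under the Ravesta–Hesay agreement and 10.44 is covered: preferential rate 5.5% applies instead.
Duty = $3,782.82 × 5.5% = $208.06.
Line 2 (07.59, Hesay, 2,997 kg, $276,772.95):
Base rate for 07.59 is $6.69/kg.
Origin Hesay qualifies under the Ravesta–Hesay agreement and 07.59 is covered: preferential rate Free applies instead.
The additional-duty order on 07.59 targets Casova, not Hesay; it does not apply.
Duty = $276,772.95 × 0% = $0.00.
Line 3 (82.95, Hesay, 1,645 units, $285,670.70):
Base rate for 82.95 is 5.5%.
Origin Hesay qualifies under the Ravesta–Hesay agreement and 82.95 is covered: preferential rate Free applies instead.
Duty = $285,670.70 × 0% = $0.00.
Total = $208.06 + $0.00 + $0.00 = $208.06.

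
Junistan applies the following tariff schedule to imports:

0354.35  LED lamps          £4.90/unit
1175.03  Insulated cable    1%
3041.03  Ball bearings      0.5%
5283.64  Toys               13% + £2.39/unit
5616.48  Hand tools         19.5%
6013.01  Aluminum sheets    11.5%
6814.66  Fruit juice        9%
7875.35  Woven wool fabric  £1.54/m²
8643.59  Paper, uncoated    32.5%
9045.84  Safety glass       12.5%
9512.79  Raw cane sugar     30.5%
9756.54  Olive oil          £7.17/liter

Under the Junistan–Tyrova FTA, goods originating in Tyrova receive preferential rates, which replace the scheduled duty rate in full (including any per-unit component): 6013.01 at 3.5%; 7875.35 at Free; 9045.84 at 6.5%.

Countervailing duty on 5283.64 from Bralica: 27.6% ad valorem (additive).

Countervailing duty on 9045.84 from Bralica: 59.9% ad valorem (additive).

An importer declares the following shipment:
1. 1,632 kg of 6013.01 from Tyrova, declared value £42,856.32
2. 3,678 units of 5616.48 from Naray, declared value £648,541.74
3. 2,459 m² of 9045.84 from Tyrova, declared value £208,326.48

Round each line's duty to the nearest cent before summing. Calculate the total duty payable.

£141,506.83

Line 1 (6013.01, Tyrova, 1,632 kg, £42,856.32):
Base rate for 6013.01 is 11.5%.
Origin Tyrova qualifies under the Junistan–Tyrova agreement and 6013.01 is covered: preferential rate 3.5% applies instead.
Duty = £42,856.32 × 3.5% = £1,499.97.
Line 2 (5616.48, Naray, 3,678 units, £648,541.74):
Base rate for 5616.48 is 19.5%.
Duty = £648,541.74 × 19.5% = £126,465.64.
Line 3 (9045.84, Tyrova, 2,459 m², £208,326.48):
Base rate for 9045.84 is 12.5%.
Origin Tyrova qualifies under the Junistan–Tyrova agreement and 9045.84 is covered: preferential rate 6.5% applies instead.
The additional-duty order on 9045.84 targets Bralica, not Tyrova; it does not apply.
Duty = £208,326.48 × 6.5% = £13,541.22.
Total = £1,499.97 + £126,465.64 + £13,541.22 = £141,506.83.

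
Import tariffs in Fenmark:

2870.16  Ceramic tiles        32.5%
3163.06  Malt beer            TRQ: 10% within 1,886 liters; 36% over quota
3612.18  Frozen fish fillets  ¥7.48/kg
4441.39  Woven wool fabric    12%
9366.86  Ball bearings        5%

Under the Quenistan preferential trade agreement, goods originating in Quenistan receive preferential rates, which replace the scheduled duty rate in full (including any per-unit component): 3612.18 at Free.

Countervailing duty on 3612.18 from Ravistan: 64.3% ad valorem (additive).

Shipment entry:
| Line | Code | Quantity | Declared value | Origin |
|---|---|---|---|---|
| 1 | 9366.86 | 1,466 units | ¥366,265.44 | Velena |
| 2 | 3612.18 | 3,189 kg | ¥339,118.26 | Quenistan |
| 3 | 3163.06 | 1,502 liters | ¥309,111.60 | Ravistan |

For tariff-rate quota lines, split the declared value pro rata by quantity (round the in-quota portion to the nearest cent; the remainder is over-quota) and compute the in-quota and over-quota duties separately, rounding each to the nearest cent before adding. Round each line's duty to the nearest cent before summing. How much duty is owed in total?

¥49,224.43

Line 1 (9366.86, Velena, 1,466 units, ¥366,265.44):
Base rate for 9366.86 is 5%.
Duty = ¥366,265.44 × 5% = ¥18,313.27.
Line 2 (3612.18, Quenistan, 3,189 kg, ¥339,118.26):
Base rate for 3612.18 is ¥7.48/kg.
Origin Quenistan qualifies under the Fenmark–Quenistan agreement and 3612.18 is covered: preferential rate Free applies instead.
The additional-duty order on 3612.18 targets Ravistan, not Quenistan; it does not apply.
Duty = ¥339,118.26 × 0% = ¥0.00.
Line 3 (3163.06, Ravistan, 1,502 liters, ¥309,111.60):
Code 3163.06 is under a tariff-rate quota (threshold 1,886 liters). Quantity 1,502 liters is within the quota, so the in-quota rate 10% applies to the full value.
Duty = ¥309,111.60 × 10% = ¥30,911.16.
Total = ¥18,313.27 + ¥0.00 + ¥30,911.16 = ¥49,224.43.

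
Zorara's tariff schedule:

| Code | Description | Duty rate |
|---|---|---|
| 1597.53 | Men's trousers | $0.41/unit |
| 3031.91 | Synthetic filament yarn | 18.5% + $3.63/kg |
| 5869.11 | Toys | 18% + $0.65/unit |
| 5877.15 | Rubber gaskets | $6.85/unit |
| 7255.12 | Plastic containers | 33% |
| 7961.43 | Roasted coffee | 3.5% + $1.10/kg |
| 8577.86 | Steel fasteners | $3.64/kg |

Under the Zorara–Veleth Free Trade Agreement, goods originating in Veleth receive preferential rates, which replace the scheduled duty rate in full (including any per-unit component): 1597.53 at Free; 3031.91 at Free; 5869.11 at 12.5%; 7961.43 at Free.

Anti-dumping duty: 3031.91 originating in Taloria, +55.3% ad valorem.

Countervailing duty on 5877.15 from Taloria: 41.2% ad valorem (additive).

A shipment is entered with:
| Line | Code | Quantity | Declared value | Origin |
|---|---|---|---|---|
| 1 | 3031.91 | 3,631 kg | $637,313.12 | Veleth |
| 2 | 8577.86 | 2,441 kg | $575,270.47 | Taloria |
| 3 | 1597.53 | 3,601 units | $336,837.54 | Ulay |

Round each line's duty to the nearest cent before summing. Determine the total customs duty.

Line 1 (3031.91, Veleth, 3,631 kg, $637,313.12):
Base rate for 3031.91 is 18.5% + $3.63/kg.
Origin Veleth qualifies under the Zorara–Veleth agreement and 3031.91 is covered: preferential rate Free applies instead.
The additional-duty order on 3031.91 targets Taloria, not Veleth; it does not apply.
Duty = $637,313.12 × 0% = $0.00.
Line 2 (8577.86, Taloria, 2,441 kg, $575,270.47):
Base rate for 8577.86 is $3.64/kg.
Duty = 2,441 × $3.64 = $8,885.24.
Line 3 (1597.53, Ulay, 3,601 units, $336,837.54):
Base rate for 1597.53 is $0.41/unit.
1597.53 has an FTA preferential rate, but origin Ulay is not Veleth; base rate stands.
Duty = 3,601 × $0.41 = $1,476.41.
Total = $0.00 + $8,885.24 + $1,476.41 = $10,361.65.

$10,361.65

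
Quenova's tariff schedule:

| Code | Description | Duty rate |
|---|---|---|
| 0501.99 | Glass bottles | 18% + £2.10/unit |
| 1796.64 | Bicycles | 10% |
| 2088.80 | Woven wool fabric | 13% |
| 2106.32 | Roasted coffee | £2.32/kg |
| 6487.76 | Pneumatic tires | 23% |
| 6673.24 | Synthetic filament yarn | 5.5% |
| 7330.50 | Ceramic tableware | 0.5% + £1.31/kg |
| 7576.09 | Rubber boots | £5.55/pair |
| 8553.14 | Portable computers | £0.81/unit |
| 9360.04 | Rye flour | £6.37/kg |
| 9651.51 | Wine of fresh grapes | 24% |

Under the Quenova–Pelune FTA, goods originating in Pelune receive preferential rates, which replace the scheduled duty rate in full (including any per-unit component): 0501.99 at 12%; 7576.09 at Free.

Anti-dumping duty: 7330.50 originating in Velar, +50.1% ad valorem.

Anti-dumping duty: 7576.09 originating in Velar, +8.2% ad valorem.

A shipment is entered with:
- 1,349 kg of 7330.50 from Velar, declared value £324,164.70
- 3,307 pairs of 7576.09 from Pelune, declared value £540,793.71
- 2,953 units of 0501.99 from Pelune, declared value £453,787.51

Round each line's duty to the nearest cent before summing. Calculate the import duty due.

£220,249.03

Line 1 (7330.50, Velar, 1,349 kg, £324,164.70):
Base rate for 7330.50 is 0.5% + £1.31/kg.
Additional duty on 7330.50 from Velar: +50.1%. Applied ad valorem rate: 0.5% + 50.1% = 50.6%.
Duty = £324,164.70 × 50.6% + 1,349 × £1.31 = £165,794.53.
Line 2 (7576.09, Pelune, 3,307 pairs, £540,793.71):
Base rate for 7576.09 is £5.55/pair.
Origin Pelune qualifies under the Quenova–Pelune agreement and 7576.09 is covered: preferential rate Free applies instead.
The additional-duty order on 7576.09 targets Velar, not Pelune; it does not apply.
Duty = £540,793.71 × 0% = £0.00.
Line 3 (0501.99, Pelune, 2,953 units, £453,787.51):
Base rate for 0501.99 is 18% + £2.10/unit.
Origin Pelune qualifies under the Quenova–Pelune agreement and 0501.99 is covered: preferential rate 12% applies instead.
Duty = £453,787.51 × 12% = £54,454.50.
Total = £165,794.53 + £0.00 + £54,454.50 = £220,249.03.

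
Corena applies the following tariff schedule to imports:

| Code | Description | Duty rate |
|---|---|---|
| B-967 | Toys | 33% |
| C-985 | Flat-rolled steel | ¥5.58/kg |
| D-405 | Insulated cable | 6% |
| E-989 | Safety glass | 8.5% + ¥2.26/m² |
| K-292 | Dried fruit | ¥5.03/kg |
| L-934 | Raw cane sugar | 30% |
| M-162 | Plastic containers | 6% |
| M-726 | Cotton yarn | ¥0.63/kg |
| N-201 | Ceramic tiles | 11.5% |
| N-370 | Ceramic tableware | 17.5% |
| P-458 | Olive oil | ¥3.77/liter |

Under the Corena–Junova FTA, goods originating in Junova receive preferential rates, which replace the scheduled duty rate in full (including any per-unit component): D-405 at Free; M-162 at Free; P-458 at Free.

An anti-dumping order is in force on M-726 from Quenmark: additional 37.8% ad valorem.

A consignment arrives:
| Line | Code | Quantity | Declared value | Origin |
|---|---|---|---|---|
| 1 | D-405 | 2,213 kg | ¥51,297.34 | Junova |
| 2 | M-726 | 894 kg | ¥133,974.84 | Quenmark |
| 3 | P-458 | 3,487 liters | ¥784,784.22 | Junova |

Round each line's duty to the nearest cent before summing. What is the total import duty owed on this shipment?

Line 1 (D-405, Junova, 2,213 kg, ¥51,297.34):
Base rate for D-405 is 6%.
Origin Junova qualifies under the Corena–Junova agreement and D-405 is covered: preferential rate Free applies instead.
Duty = ¥51,297.34 × 0% = ¥0.00.
Line 2 (M-726, Quenmark, 894 kg, ¥133,974.84):
Base rate for M-726 is ¥0.63/kg.
Additional duty on M-726 from Quenmark: +37.8% ad valorem. Applied ad valorem rate = 37.8%.
Duty = ¥133,974.84 × 37.8% + 894 × ¥0.63 = ¥51,205.71.
Line 3 (P-458, Junova, 3,487 liters, ¥784,784.22):
Base rate for P-458 is ¥3.77/liter.
Origin Junova qualifies under the Corena–Junova agreement and P-458 is covered: preferential rate Free applies instead.
Duty = ¥784,784.22 × 0% = ¥0.00.
Total = ¥0.00 + ¥51,205.71 + ¥0.00 = ¥51,205.71.

¥51,205.71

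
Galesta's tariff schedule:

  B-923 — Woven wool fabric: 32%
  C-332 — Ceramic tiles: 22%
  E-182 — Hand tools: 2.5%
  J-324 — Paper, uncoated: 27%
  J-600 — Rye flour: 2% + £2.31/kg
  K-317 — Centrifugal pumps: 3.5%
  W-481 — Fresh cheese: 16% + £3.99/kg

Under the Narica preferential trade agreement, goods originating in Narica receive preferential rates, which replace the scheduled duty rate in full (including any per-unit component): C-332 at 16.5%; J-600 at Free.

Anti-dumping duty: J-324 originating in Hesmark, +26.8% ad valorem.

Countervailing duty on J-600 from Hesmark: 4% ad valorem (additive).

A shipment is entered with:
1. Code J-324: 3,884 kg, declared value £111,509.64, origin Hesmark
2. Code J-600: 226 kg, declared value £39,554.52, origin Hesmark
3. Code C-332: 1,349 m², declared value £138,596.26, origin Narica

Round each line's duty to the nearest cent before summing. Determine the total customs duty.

Line 1 (J-324, Hesmark, 3,884 kg, £111,509.64):
Base rate for J-324 is 27%.
Additional duty on J-324 from Hesmark: +26.8%. Applied ad valorem rate: 27% + 26.8% = 53.8%.
Duty = £111,509.64 × 53.8% = £59,992.19.
Line 2 (J-600, Hesmark, 226 kg, £39,554.52):
Base rate for J-600 is 2% + £2.31/kg.
J-600 has an FTA preferential rate, but origin Hesmark is not Narica; base rate stands.
Additional duty on J-600 from Hesmark: +4%. Applied ad valorem rate: 2% + 4% = 6%.
Duty = £39,554.52 × 6% + 226 × £2.31 = £2,895.33.
Line 3 (C-332, Narica, 1,349 m², £138,596.26):
Base rate for C-332 is 22%.
Origin Narica qualifies under the Galesta–Narica agreement and C-332 is covered: preferential rate 16.5% applies instead.
Duty = £138,596.26 × 16.5% = £22,868.38.
Total = £59,992.19 + £2,895.33 + £22,868.38 = £85,755.90.

£85,755.90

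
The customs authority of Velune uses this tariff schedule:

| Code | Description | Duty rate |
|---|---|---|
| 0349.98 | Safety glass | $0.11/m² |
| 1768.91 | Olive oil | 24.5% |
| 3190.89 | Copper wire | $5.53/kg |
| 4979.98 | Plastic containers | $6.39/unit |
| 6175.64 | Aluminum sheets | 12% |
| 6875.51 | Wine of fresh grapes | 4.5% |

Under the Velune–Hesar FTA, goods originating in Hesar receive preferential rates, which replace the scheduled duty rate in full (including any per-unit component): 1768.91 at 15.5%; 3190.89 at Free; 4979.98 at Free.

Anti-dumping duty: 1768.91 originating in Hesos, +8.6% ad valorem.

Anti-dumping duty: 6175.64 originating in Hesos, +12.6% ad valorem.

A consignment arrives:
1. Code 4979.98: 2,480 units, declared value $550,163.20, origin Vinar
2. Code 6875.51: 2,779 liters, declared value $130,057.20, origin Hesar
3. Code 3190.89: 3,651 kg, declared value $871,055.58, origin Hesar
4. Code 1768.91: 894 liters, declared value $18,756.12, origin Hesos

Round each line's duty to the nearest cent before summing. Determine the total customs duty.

$27,908.05

Line 1 (4979.98, Vinar, 2,480 units, $550,163.20):
Base rate for 4979.98 is $6.39/unit.
4979.98 has an FTA preferential rate, but origin Vinar is not Hesar; base rate stands.
Duty = 2,480 × $6.39 = $15,847.20.
Line 2 (6875.51, Hesar, 2,779 liters, $130,057.20):
Base rate for 6875.51 is 4.5%.
Origin Hesar is the FTA partner but 6875.51 is not on the preference list; base rate stands.
Duty = $130,057.20 × 4.5% = $5,852.57.
Line 3 (3190.89, Hesar, 3,651 kg, $871,055.58):
Base rate for 3190.89 is $5.53/kg.
Origin Hesar qualifies under the Velune–Hesar agreement and 3190.89 is covered: preferential rate Free applies instead.
Duty = $871,055.58 × 0% = $0.00.
Line 4 (1768.91, Hesos, 894 liters, $18,756.12):
Base rate for 1768.91 is 24.5%.
1768.91 has an FTA preferential rate, but origin Hesos is not Hesar; base rate stands.
Additional duty on 1768.91 from Hesos: +8.6%. Applied ad valorem rate: 24.5% + 8.6% = 33.1%.
Duty = $18,756.12 × 33.1% = $6,208.28.
Total = $15,847.20 + $5,852.57 + $0.00 + $6,208.28 = $27,908.05.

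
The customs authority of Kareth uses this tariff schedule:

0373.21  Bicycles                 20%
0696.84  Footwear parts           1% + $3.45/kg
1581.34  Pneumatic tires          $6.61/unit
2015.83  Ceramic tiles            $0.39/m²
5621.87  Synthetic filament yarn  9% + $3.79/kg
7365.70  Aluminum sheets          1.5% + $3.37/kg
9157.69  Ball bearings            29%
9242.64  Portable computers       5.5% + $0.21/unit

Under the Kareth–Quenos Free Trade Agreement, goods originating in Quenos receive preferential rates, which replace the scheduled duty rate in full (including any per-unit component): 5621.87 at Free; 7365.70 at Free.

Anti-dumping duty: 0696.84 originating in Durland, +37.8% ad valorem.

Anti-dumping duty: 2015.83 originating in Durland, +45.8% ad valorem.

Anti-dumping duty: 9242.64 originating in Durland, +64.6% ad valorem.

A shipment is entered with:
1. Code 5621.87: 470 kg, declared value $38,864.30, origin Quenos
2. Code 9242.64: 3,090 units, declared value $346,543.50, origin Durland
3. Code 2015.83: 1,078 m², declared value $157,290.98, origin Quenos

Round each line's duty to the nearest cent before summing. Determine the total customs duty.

$243,996.31

Line 1 (5621.87, Quenos, 470 kg, $38,864.30):
Base rate for 5621.87 is 9% + $3.79/kg.
Origin Quenos qualifies under the Kareth–Quenos agreement and 5621.87 is covered: preferential rate Free applies instead.
Duty = $38,864.30 × 0% = $0.00.
Line 2 (9242.64, Durland, 3,090 units, $346,543.50):
Base rate for 9242.64 is 5.5% + $0.21/unit.
Additional duty on 9242.64 from Durland: +64.6%. Applied ad valorem rate: 5.5% + 64.6% = 70.1%.
Duty = $346,543.50 × 70.1% + 3,090 × $0.21 = $243,575.89.
Line 3 (2015.83, Quenos, 1,078 m², $157,290.98):
Base rate for 2015.83 is $0.39/m².
Origin Quenos is the FTA partner but 2015.83 is not on the preference list; base rate stands.
The additional-duty order on 2015.83 targets Durland, not Quenos; it does not apply.
Duty = 1,078 × $0.39 = $420.42.
Total = $0.00 + $243,575.89 + $420.42 = $243,996.31.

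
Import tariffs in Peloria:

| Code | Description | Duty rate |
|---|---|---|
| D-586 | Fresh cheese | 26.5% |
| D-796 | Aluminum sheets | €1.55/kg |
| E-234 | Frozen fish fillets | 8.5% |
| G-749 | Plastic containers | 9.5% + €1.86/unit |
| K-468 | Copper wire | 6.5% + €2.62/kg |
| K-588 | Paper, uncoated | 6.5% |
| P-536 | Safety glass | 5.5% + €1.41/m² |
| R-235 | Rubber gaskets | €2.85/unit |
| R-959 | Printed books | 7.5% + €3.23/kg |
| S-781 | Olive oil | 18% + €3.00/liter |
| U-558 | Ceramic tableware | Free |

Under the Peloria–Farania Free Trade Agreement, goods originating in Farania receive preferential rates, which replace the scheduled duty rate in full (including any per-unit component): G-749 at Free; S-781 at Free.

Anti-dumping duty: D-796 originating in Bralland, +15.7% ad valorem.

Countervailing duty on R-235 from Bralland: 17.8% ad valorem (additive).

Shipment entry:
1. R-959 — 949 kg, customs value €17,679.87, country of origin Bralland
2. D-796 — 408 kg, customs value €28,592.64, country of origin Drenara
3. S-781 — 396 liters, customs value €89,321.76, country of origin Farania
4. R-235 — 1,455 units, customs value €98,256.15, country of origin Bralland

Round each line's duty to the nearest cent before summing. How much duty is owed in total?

€26,660.00

Line 1 (R-959, Bralland, 949 kg, €17,679.87):
Base rate for R-959 is 7.5% + €3.23/kg.
Duty = €17,679.87 × 7.5% + 949 × €3.23 = €4,391.26.
Line 2 (D-796, Drenara, 408 kg, €28,592.64):
Base rate for D-796 is €1.55/kg.
The additional-duty order on D-796 targets Bralland, not Drenara; it does not apply.
Duty = 408 × €1.55 = €632.40.
Line 3 (S-781, Farania, 396 liters, €89,321.76):
Base rate for S-781 is 18% + €3.00/liter.
Origin Farania qualifies under the Peloria–Farania agreement and S-781 is covered: preferential rate Free applies instead.
Duty = €89,321.76 × 0% = €0.00.
Line 4 (R-235, Bralland, 1,455 units, €98,256.15):
Base rate for R-235 is €2.85/unit.
Additional duty on R-235 from Bralland: +17.8% ad valorem. Applied ad valorem rate = 17.8%.
Duty = €98,256.15 × 17.8% + 1,455 × €2.85 = €21,636.34.
Total = €4,391.26 + €632.40 + €0.00 + €21,636.34 = €26,660.00.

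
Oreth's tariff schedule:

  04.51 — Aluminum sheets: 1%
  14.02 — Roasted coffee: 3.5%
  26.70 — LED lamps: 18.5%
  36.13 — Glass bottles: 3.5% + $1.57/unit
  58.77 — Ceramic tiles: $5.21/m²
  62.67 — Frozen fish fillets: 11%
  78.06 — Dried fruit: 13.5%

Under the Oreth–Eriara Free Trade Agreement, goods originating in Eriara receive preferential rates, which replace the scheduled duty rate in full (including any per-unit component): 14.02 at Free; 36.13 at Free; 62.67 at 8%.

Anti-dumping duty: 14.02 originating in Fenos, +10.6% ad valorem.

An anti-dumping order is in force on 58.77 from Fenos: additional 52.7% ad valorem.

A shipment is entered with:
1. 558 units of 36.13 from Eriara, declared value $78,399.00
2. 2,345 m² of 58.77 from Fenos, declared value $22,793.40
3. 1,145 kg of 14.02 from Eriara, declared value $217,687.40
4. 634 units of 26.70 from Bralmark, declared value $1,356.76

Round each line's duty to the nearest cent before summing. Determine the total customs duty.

$24,480.57

Line 1 (36.13, Eriara, 558 units, $78,399.00):
Base rate for 36.13 is 3.5% + $1.57/unit.
Origin Eriara qualifies under the Oreth–Eriara agreement and 36.13 is covered: preferential rate Free applies instead.
Duty = $78,399.00 × 0% = $0.00.
Line 2 (58.77, Fenos, 2,345 m², $22,793.40):
Base rate for 58.77 is $5.21/m².
Additional duty on 58.77 from Fenos: +52.7% ad valorem. Applied ad valorem rate = 52.7%.
Duty = $22,793.40 × 52.7% + 2,345 × $5.21 = $24,229.57.
Line 3 (14.02, Eriara, 1,145 kg, $217,687.40):
Base rate for 14.02 is 3.5%.
Origin Eriara qualifies under the Oreth–Eriara agreement and 14.02 is covered: preferential rate Free applies instead.
The additional-duty order on 14.02 targets Fenos, not Eriara; it does not apply.
Duty = $217,687.40 × 0% = $0.00.
Line 4 (26.70, Bralmark, 634 units, $1,356.76):
Base rate for 26.70 is 18.5%.
Duty = $1,356.76 × 18.5% = $251.00.
Total = $0.00 + $24,229.57 + $0.00 + $251.00 = $24,480.57.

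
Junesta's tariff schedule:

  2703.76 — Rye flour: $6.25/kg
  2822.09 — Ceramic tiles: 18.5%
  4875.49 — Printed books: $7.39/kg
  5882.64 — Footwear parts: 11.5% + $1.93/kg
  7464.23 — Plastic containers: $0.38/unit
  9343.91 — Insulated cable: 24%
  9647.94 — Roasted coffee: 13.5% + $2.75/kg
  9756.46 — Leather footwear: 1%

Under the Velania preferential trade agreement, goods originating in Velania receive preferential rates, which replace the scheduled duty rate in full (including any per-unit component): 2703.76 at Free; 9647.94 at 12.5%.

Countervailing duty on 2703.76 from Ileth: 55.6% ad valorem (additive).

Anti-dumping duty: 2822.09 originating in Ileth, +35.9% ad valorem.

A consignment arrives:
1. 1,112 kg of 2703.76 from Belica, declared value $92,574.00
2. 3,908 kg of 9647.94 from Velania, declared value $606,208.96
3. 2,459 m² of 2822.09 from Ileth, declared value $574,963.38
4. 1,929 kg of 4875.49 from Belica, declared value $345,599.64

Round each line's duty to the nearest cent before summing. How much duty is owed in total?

Line 1 (2703.76, Belica, 1,112 kg, $92,574.00):
Base rate for 2703.76 is $6.25/kg.
2703.76 has an FTA preferential rate, but origin Belica is not Velania; base rate stands.
The additional-duty order on 2703.76 targets Ileth, not Belica; it does not apply.
Duty = 1,112 × $6.25 = $6,950.00.
Line 2 (9647.94, Velania, 3,908 kg, $606,208.96):
Base rate for 9647.94 is 13.5% + $2.75/kg.
Origin Velania qualifies under the Junesta–Velania agreement and 9647.94 is covered: preferential rate 12.5% applies instead.
Duty = $606,208.96 × 12.5% = $75,776.12.
Line 3 (2822.09, Ileth, 2,459 m², $574,963.38):
Base rate for 2822.09 is 18.5%.
Additional duty on 2822.09 from Ileth: +35.9%. Applied ad valorem rate: 18.5% + 35.9% = 54.4%.
Duty = $574,963.38 × 54.4% = $312,780.08.
Line 4 (4875.49, Belica, 1,929 kg, $345,599.64):
Base rate for 4875.49 is $7.39/kg.
Duty = 1,929 × $7.39 = $14,255.31.
Total = $6,950.00 + $75,776.12 + $312,780.08 + $14,255.31 = $409,761.51.

$409,761.51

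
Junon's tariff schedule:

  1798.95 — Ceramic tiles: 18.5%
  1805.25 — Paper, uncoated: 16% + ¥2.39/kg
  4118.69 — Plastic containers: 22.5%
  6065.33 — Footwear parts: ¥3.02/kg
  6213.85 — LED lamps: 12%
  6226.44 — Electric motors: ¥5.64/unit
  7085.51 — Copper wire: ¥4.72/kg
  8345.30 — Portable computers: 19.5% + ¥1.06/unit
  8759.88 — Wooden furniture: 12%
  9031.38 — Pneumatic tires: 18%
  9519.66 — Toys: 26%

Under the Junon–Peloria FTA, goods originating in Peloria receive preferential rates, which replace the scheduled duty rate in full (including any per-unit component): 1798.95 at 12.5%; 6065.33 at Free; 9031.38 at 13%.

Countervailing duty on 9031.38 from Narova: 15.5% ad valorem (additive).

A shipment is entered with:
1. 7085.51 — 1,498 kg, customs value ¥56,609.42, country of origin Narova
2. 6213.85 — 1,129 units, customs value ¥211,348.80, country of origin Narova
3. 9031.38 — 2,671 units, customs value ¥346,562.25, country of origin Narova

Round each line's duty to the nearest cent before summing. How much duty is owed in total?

¥148,530.77

Line 1 (7085.51, Narova, 1,498 kg, ¥56,609.42):
Base rate for 7085.51 is ¥4.72/kg.
Duty = 1,498 × ¥4.72 = ¥7,070.56.
Line 2 (6213.85, Narova, 1,129 units, ¥211,348.80):
Base rate for 6213.85 is 12%.
Duty = ¥211,348.80 × 12% = ¥25,361.86.
Line 3 (9031.38, Narova, 2,671 units, ¥346,562.25):
Base rate for 9031.38 is 18%.
9031.38 has an FTA preferential rate, but origin Narova is not Peloria; base rate stands.
Additional duty on 9031.38 from Narova: +15.5%. Applied ad valorem rate: 18% + 15.5% = 33.5%.
Duty = ¥346,562.25 × 33.5% = ¥116,098.35.
Total = ¥7,070.56 + ¥25,361.86 + ¥116,098.35 = ¥148,530.77.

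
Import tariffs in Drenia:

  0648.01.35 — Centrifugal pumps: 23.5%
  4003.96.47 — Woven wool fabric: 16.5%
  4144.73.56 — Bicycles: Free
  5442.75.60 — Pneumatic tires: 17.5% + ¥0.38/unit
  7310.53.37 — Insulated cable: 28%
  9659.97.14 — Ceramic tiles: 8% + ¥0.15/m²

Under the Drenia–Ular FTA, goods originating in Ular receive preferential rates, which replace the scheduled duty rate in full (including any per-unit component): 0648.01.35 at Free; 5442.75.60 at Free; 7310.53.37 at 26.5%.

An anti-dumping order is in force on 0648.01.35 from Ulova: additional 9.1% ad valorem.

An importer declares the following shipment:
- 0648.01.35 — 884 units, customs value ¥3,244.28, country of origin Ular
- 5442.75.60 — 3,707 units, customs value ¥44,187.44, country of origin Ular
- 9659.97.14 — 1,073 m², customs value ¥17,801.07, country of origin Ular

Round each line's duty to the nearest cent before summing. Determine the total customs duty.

¥1,585.04

Line 1 (0648.01.35, Ular, 884 units, ¥3,244.28):
Base rate for 0648.01.35 is 23.5%.
Origin Ular qualifies under the Drenia–Ular agreement and 0648.01.35 is covered: preferential rate Free applies instead.
The additional-duty order on 0648.01.35 targets Ulova, not Ular; it does not apply.
Duty = ¥3,244.28 × 0% = ¥0.00.
Line 2 (5442.75.60, Ular, 3,707 units, ¥44,187.44):
Base rate for 5442.75.60 is 17.5% + ¥0.38/unit.
Origin Ular qualifies under the Drenia–Ular agreement and 5442.75.60 is covered: preferential rate Free applies instead.
Duty = ¥44,187.44 × 0% = ¥0.00.
Line 3 (9659.97.14, Ular, 1,073 m², ¥17,801.07):
Base rate for 9659.97.14 is 8% + ¥0.15/m².
Origin Ular is the FTA partner but 9659.97.14 is not on the preference list; base rate stands.
Duty = ¥17,801.07 × 8% + 1,073 × ¥0.15 = ¥1,585.04.
Total = ¥0.00 + ¥0.00 + ¥1,585.04 = ¥1,585.04.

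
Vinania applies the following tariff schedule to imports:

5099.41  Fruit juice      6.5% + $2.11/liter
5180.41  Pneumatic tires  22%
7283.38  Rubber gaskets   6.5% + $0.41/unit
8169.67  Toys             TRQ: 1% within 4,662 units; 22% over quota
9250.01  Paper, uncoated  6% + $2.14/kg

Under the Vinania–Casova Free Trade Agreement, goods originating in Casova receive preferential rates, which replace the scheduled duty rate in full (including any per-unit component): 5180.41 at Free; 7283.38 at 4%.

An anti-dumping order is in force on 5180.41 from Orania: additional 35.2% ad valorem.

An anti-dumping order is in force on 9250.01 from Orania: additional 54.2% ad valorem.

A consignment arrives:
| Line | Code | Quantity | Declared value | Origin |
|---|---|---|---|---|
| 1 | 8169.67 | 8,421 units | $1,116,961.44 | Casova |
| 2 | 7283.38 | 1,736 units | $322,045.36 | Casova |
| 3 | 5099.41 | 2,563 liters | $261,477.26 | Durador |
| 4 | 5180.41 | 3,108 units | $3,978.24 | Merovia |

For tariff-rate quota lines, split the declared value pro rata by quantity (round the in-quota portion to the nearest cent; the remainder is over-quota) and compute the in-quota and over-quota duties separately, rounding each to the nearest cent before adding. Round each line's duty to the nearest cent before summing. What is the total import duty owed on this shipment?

$152,035.28

Line 1 (8169.67, Casova, 8,421 units, $1,116,961.44):
Code 8169.67 is under a tariff-rate quota (threshold 4,662 units). In-quota: 4,662 units at 1%; over-quota: 3,759 units at 22%.
Pro-rata value split: in-quota = $1,116,961.44 × 4,662/8,421 = $618,367.68; over-quota = $1,116,961.44 − $618,367.68 = $498,593.76.
In-quota duty = $618,367.68 × 1% = $6,183.68. Over-quota duty = $498,593.76 × 22% = $109,690.63.
Line duty = $6,183.68 + $109,690.63 = $115,874.31.
Line 2 (7283.38, Casova, 1,736 units, $322,045.36):
Base rate for 7283.38 is 6.5% + $0.41/unit.
Origin Casova qualifies under the Vinania–Casova agreement and 7283.38 is covered: preferential rate 4% applies instead.
Duty = $322,045.36 × 4% = $12,881.81.
Line 3 (5099.41, Durador, 2,563 liters, $261,477.26):
Base rate for 5099.41 is 6.5% + $2.11/liter.
Duty = $261,477.26 × 6.5% + 2,563 × $2.11 = $22,403.95.
Line 4 (5180.41, Merovia, 3,108 units, $3,978.24):
Base rate for 5180.41 is 22%.
5180.41 has an FTA preferential rate, but origin Merovia is not Casova; base rate stands.
The additional-duty order on 5180.41 targets Orania, not Merovia; it does not apply.
Duty = $3,978.24 × 22% = $875.21.
Total = $115,874.31 + $12,881.81 + $22,403.95 + $875.21 = $152,035.28.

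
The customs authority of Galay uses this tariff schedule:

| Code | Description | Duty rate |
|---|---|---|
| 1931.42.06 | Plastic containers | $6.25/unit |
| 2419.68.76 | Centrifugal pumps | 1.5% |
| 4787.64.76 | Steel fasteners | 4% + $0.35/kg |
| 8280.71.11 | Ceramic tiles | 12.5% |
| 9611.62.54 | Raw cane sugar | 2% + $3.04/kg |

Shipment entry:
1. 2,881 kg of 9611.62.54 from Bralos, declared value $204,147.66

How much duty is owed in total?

$12,841.19

Line 1 (9611.62.54, Bralos, 2,881 kg, $204,147.66):
Base rate for 9611.62.54 is 2% + $3.04/kg.
Duty = $204,147.66 × 2% + 2,881 × $3.04 = $12,841.19.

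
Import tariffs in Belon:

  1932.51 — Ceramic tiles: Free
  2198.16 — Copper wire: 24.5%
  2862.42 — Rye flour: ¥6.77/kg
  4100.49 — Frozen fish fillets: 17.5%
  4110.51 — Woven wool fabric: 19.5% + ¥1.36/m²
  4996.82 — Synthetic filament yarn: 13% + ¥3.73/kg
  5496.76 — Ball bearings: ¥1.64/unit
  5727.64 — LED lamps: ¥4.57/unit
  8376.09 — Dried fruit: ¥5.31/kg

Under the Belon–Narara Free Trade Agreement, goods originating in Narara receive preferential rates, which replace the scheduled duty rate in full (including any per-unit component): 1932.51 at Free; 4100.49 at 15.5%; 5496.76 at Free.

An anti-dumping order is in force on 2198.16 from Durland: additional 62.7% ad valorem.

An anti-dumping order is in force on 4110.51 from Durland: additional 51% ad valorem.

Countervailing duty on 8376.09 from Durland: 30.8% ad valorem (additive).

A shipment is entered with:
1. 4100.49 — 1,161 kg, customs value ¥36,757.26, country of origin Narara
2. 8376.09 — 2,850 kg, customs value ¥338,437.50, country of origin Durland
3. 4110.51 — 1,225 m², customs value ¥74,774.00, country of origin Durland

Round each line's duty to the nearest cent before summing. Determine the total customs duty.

Line 1 (4100.49, Narara, 1,161 kg, ¥36,757.26):
Base rate for 4100.49 is 17.5%.
Origin Narara qualifies under the Belon–Narara agreement and 4100.49 is covered: preferential rate 15.5% applies instead.
Duty = ¥36,757.26 × 15.5% = ¥5,697.38.
Line 2 (8376.09, Durland, 2,850 kg, ¥338,437.50):
Base rate for 8376.09 is ¥5.31/kg.
Additional duty on 8376.09 from Durland: +30.8% ad valorem. Applied ad valorem rate = 30.8%.
Duty = ¥338,437.50 × 30.8% + 2,850 × ¥5.31 = ¥119,372.25.
Line 3 (4110.51, Durland, 1,225 m², ¥74,774.00):
Base rate for 4110.51 is 19.5% + ¥1.36/m².
Additional duty on 4110.51 from Durland: +51%. Applied ad valorem rate: 19.5% + 51% = 70.5%.
Duty = ¥74,774.00 × 70.5% + 1,225 × ¥1.36 = ¥54,381.67.
Total = ¥5,697.38 + ¥119,372.25 + ¥54,381.67 = ¥179,451.30.

¥179,451.30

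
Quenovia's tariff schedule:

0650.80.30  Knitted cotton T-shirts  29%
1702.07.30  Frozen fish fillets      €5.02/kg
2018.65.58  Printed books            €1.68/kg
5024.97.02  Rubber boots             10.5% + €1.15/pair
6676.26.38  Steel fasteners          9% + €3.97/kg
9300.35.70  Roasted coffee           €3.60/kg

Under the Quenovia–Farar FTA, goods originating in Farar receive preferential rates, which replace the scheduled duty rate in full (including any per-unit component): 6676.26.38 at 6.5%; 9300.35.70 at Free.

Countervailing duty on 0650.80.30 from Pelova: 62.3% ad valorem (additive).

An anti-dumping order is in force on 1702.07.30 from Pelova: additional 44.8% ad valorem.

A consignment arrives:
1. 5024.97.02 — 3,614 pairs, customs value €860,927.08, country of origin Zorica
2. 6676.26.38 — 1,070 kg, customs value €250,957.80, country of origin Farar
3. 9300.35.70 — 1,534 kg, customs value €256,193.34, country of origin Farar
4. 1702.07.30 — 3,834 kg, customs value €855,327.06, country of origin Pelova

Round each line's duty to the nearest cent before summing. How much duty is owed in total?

€513,298.90

Line 1 (5024.97.02, Zorica, 3,614 pairs, €860,927.08):
Base rate for 5024.97.02 is 10.5% + €1.15/pair.
Duty = €860,927.08 × 10.5% + 3,614 × €1.15 = €94,553.44.
Line 2 (6676.26.38, Farar, 1,070 kg, €250,957.80):
Base rate for 6676.26.38 is 9% + €3.97/kg.
Origin Farar qualifies under the Quenovia–Farar agreement and 6676.26.38 is covered: preferential rate 6.5% applies instead.
Duty = €250,957.80 × 6.5% = €16,312.26.
Line 3 (9300.35.70, Farar, 1,534 kg, €256,193.34):
Base rate for 9300.35.70 is €3.60/kg.
Origin Farar qualifies under the Quenovia–Farar agreement and 9300.35.70 is covered: preferential rate Free applies instead.
Duty = €256,193.34 × 0% = €0.00.
Line 4 (1702.07.30, Pelova, 3,834 kg, €855,327.06):
Base rate for 1702.07.30 is €5.02/kg.
Additional duty on 1702.07.30 from Pelova: +44.8% ad valorem. Applied ad valorem rate = 44.8%.
Duty = €855,327.06 × 44.8% + 3,834 × €5.02 = €402,433.20.
Total = €94,553.44 + €16,312.26 + €0.00 + €402,433.20 = €513,298.90.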